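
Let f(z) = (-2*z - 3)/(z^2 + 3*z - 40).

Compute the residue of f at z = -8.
Write f(z) = P(z)/Q(z) with P(z) = -2*z - 3 and Q(z) = z^2 + 3*z - 40.
The denominator factors as Q(z) = (z - 5)*(z + 8), so z = -8 is a simple zero of Q and P is analytic there; z = -8 is therefore a simple pole and
  Res(f, z₀) = P(z₀)/Q'(z₀).

Q'(z) = 2*z + 3, so Q'(-8) = -13.
P(-8) = 13.

Res(f, -8) = (13)/(-13) = -1

Final answer: -1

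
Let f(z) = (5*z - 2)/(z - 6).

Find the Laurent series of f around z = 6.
28/(z - 6) + 5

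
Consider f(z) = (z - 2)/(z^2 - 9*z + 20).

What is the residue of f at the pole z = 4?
-2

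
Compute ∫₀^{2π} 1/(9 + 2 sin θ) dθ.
2*sqrt(77)*pi/77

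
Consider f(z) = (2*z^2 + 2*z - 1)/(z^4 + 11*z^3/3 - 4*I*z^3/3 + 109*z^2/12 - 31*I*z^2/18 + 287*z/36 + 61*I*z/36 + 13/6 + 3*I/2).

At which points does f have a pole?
The singularities of f are the zeros of the denominator. Factoring,
  z^4 + 11*z^3/3 - 4*I*z^3/3 + 109*z^2/12 - 31*I*z^2/18 + 287*z/36 + 61*I*z/36 + 13/6 + 3*I/2 = (z + 2/3)*(z + 3/2 - 3*I)*(z + 1/2 + 2*I/3)*(z + 1 + I)
so the candidates are z = -2/3, z = -3/2 + 3*I, z = -1/2 - 2*I/3, z = -1 - I.

Check the numerator P(z) = 2*z^2 + 2*z - 1 at each one:
  P(-2/3) = -13/9 ≠ 0, so z = -2/3 is a (simple) pole.
  P(-3/2 + 3*I) = -35/2 - 12*I ≠ 0, so z = -3/2 + 3*I is a (simple) pole.
  P(-1/2 - 2*I/3) = -43/18 ≠ 0, so z = -1/2 - 2*I/3 is a (simple) pole.
  P(-1 - I) = -3 + 2*I ≠ 0, so z = -1 - I is a (simple) pole.

Poles of f: {-3/2 + 3*I, -1 - I, -2/3, -1/2 - 2*I/3}

Final answer: {-3/2 + 3*I, -1 - I, -2/3, -1/2 - 2*I/3}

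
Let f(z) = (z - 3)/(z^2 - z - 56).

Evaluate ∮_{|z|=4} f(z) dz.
By the residue theorem, ∮_C f(z) dz = 2πi · (sum of the residues of f at the poles inside |z| = 4).

The denominator factors as (z - 8)*(z + 7), so the singularities of f are simple poles at z = 8, z = -7.
  |8|² = 64 > 16 = 4², so this pole is outside the contour.
  |-7|² = 49 > 16 = 4², so this pole is outside the contour.

No pole lies inside the contour, so f is analytic on and inside C and the integral is 0 (Cauchy's theorem).

Final answer: 0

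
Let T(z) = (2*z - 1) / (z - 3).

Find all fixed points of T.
{5/2 - sqrt(21)/2, sqrt(21)/2 + 5/2}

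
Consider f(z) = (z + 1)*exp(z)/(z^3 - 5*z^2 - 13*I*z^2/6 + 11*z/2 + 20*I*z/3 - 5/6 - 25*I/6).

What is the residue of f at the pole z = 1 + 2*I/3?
Write f(z) = P(z)/Q(z) with P(z) = (z + 1)*exp(z) and Q(z) = z^3 - 5*z^2 - 13*I*z^2/6 + 11*z/2 + 20*I*z/3 - 5/6 - 25*I/6.
The denominator factors as Q(z) = (z - 1 - 2*I/3)*(z - 3 - I)*(z - 1 - I/2), so z = 1 + 2*I/3 is a simple zero of Q and P is analytic there; z = 1 + 2*I/3 is therefore a simple pole and
  Res(f, z₀) = P(z₀)/Q'(z₀).

Q'(z) = 3*z^2 - 10*z - 13*I*z/3 + 11/2 + 20*I/3, so Q'(1 + 2*I/3) = 1/18 - I/3.
P(1 + 2*I/3) = (2 + 2*I/3)*exp(1 + 2*I/3).

Res(f, 1 + 2*I/3) = ((2 + 2*I/3)*exp(1 + 2*I/3))/(1/18 - I/3) = (-36/37 + 228*I/37)*exp(1 + 2*I/3)

Final answer: (-36/37 + 228*I/37)*exp(1 + 2*I/3)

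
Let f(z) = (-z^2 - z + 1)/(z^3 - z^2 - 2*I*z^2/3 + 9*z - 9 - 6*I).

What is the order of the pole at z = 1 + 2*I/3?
Factor the denominator:
  z^3 - z^2 - 2*I*z^2/3 + 9*z - 9 - 6*I = (z - 1 - 2*I/3)*(z + 3*I)*(z - 3*I)

The numerator P(z) = -z^2 - z + 1 has P(1 + 2*I/3) = -5/9 - 2*I ≠ 0, so no factor of (z - 1 - 2*I/3) cancels.
Near z = 1 + 2*I/3 we can therefore write f(z) = g(z)/(z - 1 - 2*I/3) with g analytic at 1 + 2*I/3 and g(1 + 2*I/3) ≠ 0 (g is the numerator divided by the remaining denominator factors).

Hence z = 1 + 2*I/3 is a pole of order 1.

Final answer: 1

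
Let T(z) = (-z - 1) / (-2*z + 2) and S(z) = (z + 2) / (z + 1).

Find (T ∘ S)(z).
(2*z + 3)/2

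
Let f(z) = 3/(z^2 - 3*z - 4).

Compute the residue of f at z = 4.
3/5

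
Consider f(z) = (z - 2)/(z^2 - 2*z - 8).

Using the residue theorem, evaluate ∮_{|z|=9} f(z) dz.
2*I*pi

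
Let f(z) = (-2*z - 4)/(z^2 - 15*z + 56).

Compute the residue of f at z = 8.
Write f(z) = P(z)/Q(z) with P(z) = -2*z - 4 and Q(z) = z^2 - 15*z + 56.
The denominator factors as Q(z) = (z - 8)*(z - 7), so z = 8 is a simple zero of Q and P is analytic there; z = 8 is therefore a simple pole and
  Res(f, z₀) = P(z₀)/Q'(z₀).

Q'(z) = 2*z - 15, so Q'(8) = 1.
P(8) = -20.

Res(f, 8) = (-20)/(1) = -20

Final answer: -20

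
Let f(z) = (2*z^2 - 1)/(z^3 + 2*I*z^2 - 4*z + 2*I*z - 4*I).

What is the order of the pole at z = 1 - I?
Factor the denominator:
  z^3 + 2*I*z^2 - 4*z + 2*I*z - 4*I = (z - 1 + I)^2*(z + 2)

The numerator P(z) = 2*z^2 - 1 has P(1 - I) = -1 - 4*I ≠ 0, so no factor of (z - 1 + I) cancels.
Near z = 1 - I we can therefore write f(z) = g(z)/(z - 1 + I)^2 with g analytic at 1 - I and g(1 - I) ≠ 0 (g is the numerator divided by the remaining denominator factors).

Hence z = 1 - I is a pole of order 2.

Final answer: 2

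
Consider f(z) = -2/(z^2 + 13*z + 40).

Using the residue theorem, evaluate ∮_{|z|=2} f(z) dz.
0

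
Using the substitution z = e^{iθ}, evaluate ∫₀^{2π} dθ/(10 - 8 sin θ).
Call the integral J. The integrand is 2π-periodic and we integrate over a full period, so shifting θ does not change the value (θ → θ + π/2 turns sin θ into cos θ; θ → θ + π flips the sign of the trig term). Hence
  J = ∫₀^{2π} dθ/(10 + 8 cos θ).
Put z = e^{iθ}: then cos θ = (z + 1/z)/2, dθ = dz/(iz), and z runs once counterclockwise around |z| = 1:
  J = ∮_{|z|=1} 1/(10 + 8*(z + 1/z)/2) · dz/(iz) = (2/i) ∮_{|z|=1} dz/(8*z^2 + 20*z + 8).
The roots of 8*z^2 + 20*z + 8 are z = (-10 ± sqrt(10^2 - 8^2))/8, with sqrt(36) = 6; their product is 1, so only z₊ = -1/2 lies inside the unit circle (z₋ = -2 lies outside).
z₊ is a simple zero of q(z) = 8*z^2 + 20*z + 8, so Res(1/q, z₊) = 1/q'(z₊) with q'(z) = 16*z + 20; and q'(z₊) = 8*(z₊ - z₋) = 12.
Therefore J = (2/i) · 2πi · 1/(12) = 2*pi/(6) = pi/3

Final answer: pi/3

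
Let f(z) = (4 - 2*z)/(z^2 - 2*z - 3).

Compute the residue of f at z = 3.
-1/2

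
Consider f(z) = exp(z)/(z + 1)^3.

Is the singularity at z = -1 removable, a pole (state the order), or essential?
Write f(z) = g(z)/(z + 1)^3 with g(z) = exp(z).
g is entire and g(-1) = exp(-1) ≠ 0, so no factor of (z + 1) cancels: the Laurent expansion of f about z = -1 starts at the power -3, i.e. lim_{z→z₀} (z - z₀)^3 f(z) = exp(-1) is finite and nonzero.
So z = -1 is a pole of order 3.

Final answer: pole of order 3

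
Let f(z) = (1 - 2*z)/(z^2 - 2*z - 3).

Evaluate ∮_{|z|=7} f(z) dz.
By the residue theorem, ∮_C f(z) dz = 2πi · (sum of the residues of f at the poles inside |z| = 7).

The denominator factors as (z + 1)*(z - 3), so the singularities of f are simple poles at z = -1, z = 3.
  |-1|² = 1 < 49 = 7², so this pole is inside the contour.
  |3|² = 9 < 49 = 7², so this pole is inside the contour.

With P(z) = 1 - 2*z and Q(z) = z^2 - 2*z - 3, each pole is simple, so Res(f, z₀) = P(z₀)/Q'(z₀) with Q'(z) = 2*z - 2.
  Res(f, -1) = P(-1)/Q'(-1) = (3)/(-4) = -3/4
  Res(f, 3) = P(3)/Q'(3) = (-5)/(4) = -5/4

Sum of residues inside C: -2
∮_C f(z) dz = 2πi · (-2) = -4*I*pi

Final answer: -4*I*pi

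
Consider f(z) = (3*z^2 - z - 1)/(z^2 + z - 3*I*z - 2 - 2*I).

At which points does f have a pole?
The singularities of f are the zeros of the denominator. Factoring,
  z^2 + z - 3*I*z - 2 - 2*I = (z + 1 - I)*(z - 2*I)
so the candidates are z = -1 + I, z = 2*I.

Check the numerator P(z) = 3*z^2 - z - 1 at each one:
  P(-1 + I) = -7*I ≠ 0, so z = -1 + I is a (simple) pole.
  P(2*I) = -13 - 2*I ≠ 0, so z = 2*I is a (simple) pole.

Poles of f: {-1 + I, 2*I}

Final answer: {-1 + I, 2*I}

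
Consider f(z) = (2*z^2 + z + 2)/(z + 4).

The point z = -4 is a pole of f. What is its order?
Factor the denominator:
  z + 4 = (z + 4)

The numerator P(z) = 2*z^2 + z + 2 has P(-4) = 30 ≠ 0, so no factor of (z + 4) cancels.
Near z = -4 we can therefore write f(z) = g(z)/(z + 4) with g analytic at -4 and g(-4) ≠ 0 (g is just the numerator).

Hence z = -4 is a pole of order 1.

Final answer: 1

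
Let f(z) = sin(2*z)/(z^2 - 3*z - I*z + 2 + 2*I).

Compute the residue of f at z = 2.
(1/2 + I/2)*sin(4)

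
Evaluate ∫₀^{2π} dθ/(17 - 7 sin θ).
Call the integral J. The integrand is 2π-periodic and we integrate over a full period, so shifting θ does not change the value (θ → θ + π/2 turns sin θ into cos θ; θ → θ + π flips the sign of the trig term). Hence
  J = ∫₀^{2π} dθ/(17 + 7 cos θ).
Put z = e^{iθ}: then cos θ = (z + 1/z)/2, dθ = dz/(iz), and z runs once counterclockwise around |z| = 1:
  J = ∮_{|z|=1} 1/(17 + 7*(z + 1/z)/2) · dz/(iz) = (2/i) ∮_{|z|=1} dz/(7*z^2 + 34*z + 7).
The roots of 7*z^2 + 34*z + 7 are z = (-17 ± sqrt(17^2 - 7^2))/7, with sqrt(240) = 4*sqrt(15); their product is 1, so only z₊ = -17/7 + 4*sqrt(15)/7 lies inside the unit circle (z₋ = -17/7 - 4*sqrt(15)/7 lies outside).
z₊ is a simple zero of q(z) = 7*z^2 + 34*z + 7, so Res(1/q, z₊) = 1/q'(z₊) with q'(z) = 14*z + 34; and q'(z₊) = 7*(z₊ - z₋) = 8*sqrt(15).
Therefore J = (2/i) · 2πi · 1/(8*sqrt(15)) = 2*pi/(4*sqrt(15)) = sqrt(15)*pi/30

Final answer: sqrt(15)*pi/30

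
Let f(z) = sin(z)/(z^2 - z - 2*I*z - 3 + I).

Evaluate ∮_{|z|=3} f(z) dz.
By the residue theorem, ∮_C f(z) dz = 2πi · (sum of the residues of f at the poles inside |z| = 3).

The denominator factors as (z + 1 - I)*(z - 2 - I), so the singularities of f are simple poles at z = -1 + I, z = 2 + I.
  |-1 + I|² = 2 < 9 = 3², so this pole is inside the contour.
  |2 + I|² = 5 < 9 = 3², so this pole is inside the contour.

With P(z) = sin(z) and Q(z) = z^2 - z - 2*I*z - 3 + I, each pole is simple, so Res(f, z₀) = P(z₀)/Q'(z₀) with Q'(z) = 2*z - 1 - 2*I.
  Res(f, -1 + I) = P(-1 + I)/Q'(-1 + I) = (-sin(1 - I))/(-3) = sin(1 - I)/3
  Res(f, 2 + I) = P(2 + I)/Q'(2 + I) = (sin(2 + I))/(3) = sin(2 + I)/3

Sum of residues inside C: sin(1 - I)/3 + sin(2 + I)/3
∮_C f(z) dz = 2πi · (sin(1 - I)/3 + sin(2 + I)/3) = 2*I*pi*sin(1 - I)/3 + 2*I*pi*sin(2 + I)/3

Final answer: 2*I*pi*sin(1 - I)/3 + 2*I*pi*sin(2 + I)/3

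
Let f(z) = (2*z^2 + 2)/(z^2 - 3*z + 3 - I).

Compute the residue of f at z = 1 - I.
Write f(z) = P(z)/Q(z) with P(z) = 2*z^2 + 2 and Q(z) = z^2 - 3*z + 3 - I.
The denominator factors as Q(z) = (z - 2 - I)*(z - 1 + I), so z = 1 - I is a simple zero of Q and P is analytic there; z = 1 - I is therefore a simple pole and
  Res(f, z₀) = P(z₀)/Q'(z₀).

Q'(z) = 2*z - 3, so Q'(1 - I) = -1 - 2*I.
P(1 - I) = 2 - 4*I.

Res(f, 1 - I) = (2 - 4*I)/(-1 - 2*I) = 6/5 + 8*I/5

Final answer: 6/5 + 8*I/5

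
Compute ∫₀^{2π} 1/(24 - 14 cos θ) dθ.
sqrt(95)*pi/95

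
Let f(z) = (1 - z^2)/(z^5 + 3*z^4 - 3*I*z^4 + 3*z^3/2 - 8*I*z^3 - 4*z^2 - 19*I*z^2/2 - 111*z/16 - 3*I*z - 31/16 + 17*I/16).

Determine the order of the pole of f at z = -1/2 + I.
4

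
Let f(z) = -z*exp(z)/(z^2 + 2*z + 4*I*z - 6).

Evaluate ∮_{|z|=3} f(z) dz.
By the residue theorem, ∮_C f(z) dz = 2πi · (sum of the residues of f at the poles inside |z| = 3).

The denominator factors as (z + 3 + 3*I)*(z - 1 + I), so the singularities of f are simple poles at z = -3 - 3*I, z = 1 - I.
  |-3 - 3*I|² = 18 > 9 = 3², so this pole is outside the contour.
  |1 - I|² = 2 < 9 = 3², so this pole is inside the contour.

With P(z) = -z*exp(z) and Q(z) = z^2 + 2*z + 4*I*z - 6, each pole is simple, so Res(f, z₀) = P(z₀)/Q'(z₀) with Q'(z) = 2*z + 2 + 4*I.
  Res(f, 1 - I) = P(1 - I)/Q'(1 - I) = ((-1 + I)*exp(1 - I))/(4 + 2*I) = (-1/10 + 3*I/10)*exp(1 - I)

∮_C f(z) dz = 2πi · ((-1/10 + 3*I/10)*exp(1 - I)) = pi*(-3/5 - I/5)*exp(1 - I)

Final answer: pi*(-3/5 - I/5)*exp(1 - I)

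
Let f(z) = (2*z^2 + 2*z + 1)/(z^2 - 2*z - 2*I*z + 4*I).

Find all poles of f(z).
The singularities of f are the zeros of the denominator. Factoring,
  z^2 - 2*z - 2*I*z + 4*I = (z - 2)*(z - 2*I)
so the candidates are z = 2, z = 2*I.

Check the numerator P(z) = 2*z^2 + 2*z + 1 at each one:
  P(2) = 13 ≠ 0, so z = 2 is a (simple) pole.
  P(2*I) = -7 + 4*I ≠ 0, so z = 2*I is a (simple) pole.

Poles of f: {2*I, 2}

Final answer: {2*I, 2}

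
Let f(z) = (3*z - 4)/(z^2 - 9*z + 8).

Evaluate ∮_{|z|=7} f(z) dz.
By the residue theorem, ∮_C f(z) dz = 2πi · (sum of the residues of f at the poles inside |z| = 7).

The denominator factors as (z - 8)*(z - 1), so the singularities of f are simple poles at z = 8, z = 1.
  |8|² = 64 > 49 = 7², so this pole is outside the contour.
  |1|² = 1 < 49 = 7², so this pole is inside the contour.

With P(z) = 3*z - 4 and Q(z) = z^2 - 9*z + 8, each pole is simple, so Res(f, z₀) = P(z₀)/Q'(z₀) with Q'(z) = 2*z - 9.
  Res(f, 1) = P(1)/Q'(1) = (-1)/(-7) = 1/7

∮_C f(z) dz = 2πi · (1/7) = 2*I*pi/7

Final answer: 2*I*pi/7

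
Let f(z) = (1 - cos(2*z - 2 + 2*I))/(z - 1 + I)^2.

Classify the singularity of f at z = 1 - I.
Let u = z - 1 + I. The argument of cos is 2*z - 2 + 2*I = 2u, so
  f = (1 - cos(2u))/u^2 = ((2u)^2/2 - (2u)^4/24 + ...)/u^2 = 2 - (2/3)*u^2 + ...
The Laurent expansion about u = 0 has no negative powers; equivalently lim_{z→1 - I} f(z) = 2 exists and is finite.
So the singularity is removable.

Final answer: removable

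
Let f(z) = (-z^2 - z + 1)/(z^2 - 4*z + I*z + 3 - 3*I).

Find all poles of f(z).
{1 - I, 3}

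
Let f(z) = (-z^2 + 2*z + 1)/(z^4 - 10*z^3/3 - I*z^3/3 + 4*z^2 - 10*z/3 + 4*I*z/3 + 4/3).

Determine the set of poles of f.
The singularities of f are the zeros of the denominator. Factoring,
  z^4 - 10*z^3/3 - I*z^3/3 + 4*z^2 - 10*z/3 + 4*I*z/3 + 4/3 = (z - 1/3 - I/3)*(z - 2)*(z + I)*(z - 1 - I)
so the candidates are z = 1/3 + I/3, z = 2, z = -I, z = 1 + I.

Check the numerator P(z) = -z^2 + 2*z + 1 at each one:
  P(1/3 + I/3) = 5/3 + 4*I/9 ≠ 0, so z = 1/3 + I/3 is a (simple) pole.
  P(2) = 1 ≠ 0, so z = 2 is a (simple) pole.
  P(-I) = 2 - 2*I ≠ 0, so z = -I is a (simple) pole.
  P(1 + I) = 3 ≠ 0, so z = 1 + I is a (simple) pole.

Poles of f: {-I, 1/3 + I/3, 1 + I, 2}

Final answer: {-I, 1/3 + I/3, 1 + I, 2}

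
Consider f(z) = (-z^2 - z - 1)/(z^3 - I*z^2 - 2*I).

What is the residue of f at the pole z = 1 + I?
Write f(z) = P(z)/Q(z) with P(z) = -z^2 - z - 1 and Q(z) = z^3 - I*z^2 - 2*I.
The denominator factors as Q(z) = (z + I)*(z - 1 - I)*(z + 1 - I), so z = 1 + I is a simple zero of Q and P is analytic there; z = 1 + I is therefore a simple pole and
  Res(f, z₀) = P(z₀)/Q'(z₀).

Q'(z) = 3*z^2 - 2*I*z, so Q'(1 + I) = 2 + 4*I.
P(1 + I) = -2 - 3*I.

Res(f, 1 + I) = (-2 - 3*I)/(2 + 4*I) = -4/5 + I/10

Final answer: -4/5 + I/10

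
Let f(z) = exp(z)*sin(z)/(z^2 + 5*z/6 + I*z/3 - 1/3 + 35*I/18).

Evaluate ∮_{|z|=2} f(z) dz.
By the residue theorem, ∮_C f(z) dz = 2πi · (sum of the residues of f at the poles inside |z| = 2).

The denominator factors as (z + 3/2 - 2*I/3)*(z - 2/3 + I), so the singularities of f are simple poles at z = -3/2 + 2*I/3, z = 2/3 - I.
  |-3/2 + 2*I/3|² = 97/36 < 4 = 2², so this pole is inside the contour.
  |2/3 - I|² = 13/9 < 4 = 2², so this pole is inside the contour.

With P(z) = exp(z)*sin(z) and Q(z) = z^2 + 5*z/6 + I*z/3 - 1/3 + 35*I/18, each pole is simple, so Res(f, z₀) = P(z₀)/Q'(z₀) with Q'(z) = 2*z + 5/6 + I/3.
  Res(f, -3/2 + 2*I/3) = P(-3/2 + 2*I/3)/Q'(-3/2 + 2*I/3) = (-exp(-3/2 + 2*I/3)*sin(3/2 - 2*I/3))/(-13/6 + 5*I/3) = (78/269 + 60*I/269)*exp(-3/2 + 2*I/3)*sin(3/2 - 2*I/3)
  Res(f, 2/3 - I) = P(2/3 - I)/Q'(2/3 - I) = (exp(2/3 - I)*sin(2/3 - I))/(13/6 - 5*I/3) = (78/269 + 60*I/269)*exp(2/3 - I)*sin(2/3 - I)

Sum of residues inside C: (78/269 + 60*I/269)*exp(2/3 - I)*sin(2/3 - I) + (78/269 + 60*I/269)*exp(-3/2 + 2*I/3)*sin(3/2 - 2*I/3)
∮_C f(z) dz = 2πi · ((78/269 + 60*I/269)*exp(2/3 - I)*sin(2/3 - I) + (78/269 + 60*I/269)*exp(-3/2 + 2*I/3)*sin(3/2 - 2*I/3)) = pi*(-120/269 + 156*I/269)*exp(-3/2 + 2*I/3)*sin(3/2 - 2*I/3) + pi*(-120/269 + 156*I/269)*exp(2/3 - I)*sin(2/3 - I)

Final answer: pi*(-120/269 + 156*I/269)*exp(-3/2 + 2*I/3)*sin(3/2 - 2*I/3) + pi*(-120/269 + 156*I/269)*exp(2/3 - I)*sin(2/3 - I)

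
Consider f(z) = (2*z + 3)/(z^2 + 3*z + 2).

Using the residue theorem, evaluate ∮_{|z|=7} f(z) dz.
4*I*pi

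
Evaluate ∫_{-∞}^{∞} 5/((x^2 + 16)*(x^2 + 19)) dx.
5*pi*(19 - 4*sqrt(19))/228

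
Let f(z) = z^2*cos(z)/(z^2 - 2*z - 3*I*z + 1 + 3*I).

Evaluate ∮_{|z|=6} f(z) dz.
By the residue theorem, ∮_C f(z) dz = 2πi · (sum of the residues of f at the poles inside |z| = 6).

The denominator factors as (z - 1)*(z - 1 - 3*I), so the singularities of f are simple poles at z = 1, z = 1 + 3*I.
  |1|² = 1 < 36 = 6², so this pole is inside the contour.
  |1 + 3*I|² = 10 < 36 = 6², so this pole is inside the contour.

With P(z) = z^2*cos(z) and Q(z) = z^2 - 2*z - 3*I*z + 1 + 3*I, each pole is simple, so Res(f, z₀) = P(z₀)/Q'(z₀) with Q'(z) = 2*z - 2 - 3*I.
  Res(f, 1) = P(1)/Q'(1) = (cos(1))/(-3*I) = I*cos(1)/3
  Res(f, 1 + 3*I) = P(1 + 3*I)/Q'(1 + 3*I) = ((-8 + 6*I)*cos(1 + 3*I))/(3*I) = (2 + 8*I/3)*cos(1 + 3*I)

Sum of residues inside C: (2 + 8*I/3)*cos(1 + 3*I) + I*cos(1)/3
∮_C f(z) dz = 2πi · ((2 + 8*I/3)*cos(1 + 3*I) + I*cos(1)/3) = -2*pi*cos(1)/3 + pi*(-16/3 + 4*I)*cos(1 + 3*I)

Final answer: -2*pi*cos(1)/3 + pi*(-16/3 + 4*I)*cos(1 + 3*I)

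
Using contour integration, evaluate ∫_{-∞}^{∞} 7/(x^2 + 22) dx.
Let f(z) = 7/(z^2 + 22). The denominator has no real zeros and deg Q - deg P = 2 ≥ 2, so the integral of f over the upper semicircle |z| = R tends to 0 as R → ∞. Closing the contour in the upper half-plane,
  ∫_{-∞}^{∞} f(x) dx = 2πi · Σ Res(f, z_k)  over the poles with Im z_k > 0.

Zeros of the denominator: z^2 + 22 = 0 gives z = ±sqrt(22)*I.
Upper half-plane: z = sqrt(22)*I (simple).

Each pole is a simple zero of Q(z) = z^2 + 22, so Res(f, z₀) = P(z₀)/Q'(z₀) with P(z) = 7, Q'(z) = 2*z:
  Res(f, sqrt(22)*I) = (7)/(2*sqrt(22)*I) = -7*sqrt(22)*I/44

∫_{-∞}^{∞} f(x) dx = 2πi · (-7*sqrt(22)*I/44) = 7*sqrt(22)*pi/22

Final answer: 7*sqrt(22)*pi/22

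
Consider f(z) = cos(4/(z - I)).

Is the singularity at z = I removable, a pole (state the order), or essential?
Let u = z - I. Then
  cos(4/u) = Σ_{k≥0} (-1)^k (4)^(2k)/((2k)!·u^(2k)) = 1 - 8/u^2 + 32/(3*u^4) + ...
which has infinitely many negative powers of u, so cos(4/(z - I)) has an essential singularity at z = I.
So the singularity is essential.

Final answer: essential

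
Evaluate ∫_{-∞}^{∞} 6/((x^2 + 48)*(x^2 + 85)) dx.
Let f(z) = 6/((z^2 + 48)*(z^2 + 85)). The denominator has no real zeros and deg Q - deg P = 4 ≥ 2, so the integral of f over the upper semicircle |z| = R tends to 0 as R → ∞. Closing the contour in the upper half-plane,
  ∫_{-∞}^{∞} f(x) dx = 2πi · Σ Res(f, z_k)  over the poles with Im z_k > 0.

Zeros of the denominator: z^2 + 85 = 0 gives z = ±sqrt(85)*I; z^2 + 48 = 0 gives z = ±4*sqrt(3)*I.
Upper half-plane: z = 4*sqrt(3)*I, z = sqrt(85)*I (simple).

Each pole is a simple zero of Q(z) = z^4 + 133*z^2 + 4080, so Res(f, z₀) = P(z₀)/Q'(z₀) with P(z) = 6, Q'(z) = 4*z^3 + 266*z:
  Res(f, 4*sqrt(3)*I) = (6)/(296*sqrt(3)*I) = -sqrt(3)*I/148
  Res(f, sqrt(85)*I) = (6)/(-74*sqrt(85)*I) = 3*sqrt(85)*I/3145

Sum of residues: I*(-85*sqrt(3) + 12*sqrt(85))/12580
∫_{-∞}^{∞} f(x) dx = 2πi · (I*(-85*sqrt(3) + 12*sqrt(85))/12580) = pi*(-12*sqrt(85) + 85*sqrt(3))/6290

Final answer: pi*(-12*sqrt(85) + 85*sqrt(3))/6290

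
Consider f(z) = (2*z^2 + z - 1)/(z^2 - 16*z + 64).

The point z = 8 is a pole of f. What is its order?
2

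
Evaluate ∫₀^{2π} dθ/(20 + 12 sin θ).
pi/8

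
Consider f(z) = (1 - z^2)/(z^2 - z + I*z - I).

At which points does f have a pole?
The singularities of f are the zeros of the denominator. Factoring,
  z^2 - z + I*z - I = (z - 1)*(z + I)
so the candidates are z = 1, z = -I.

Check the numerator P(z) = 1 - z^2 at each one:
  P(1) = 0, so the factor (z - 1) cancels and z = 1 is only a removable singularity, not a pole.
  P(-I) = 2 ≠ 0, so z = -I is a (simple) pole.

Poles of f: {-I}

Final answer: {-I}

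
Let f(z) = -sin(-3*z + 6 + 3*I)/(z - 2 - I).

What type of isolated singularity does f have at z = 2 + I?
Let u = z - 2 - I. The argument of sin is -3*z + 6 + 3*I = -3u, so
  f = -sin(-3u)/u = -((-3u) - (-3u)^3/6 + ...)/u = 3 - (9/2)*u^2 + ...
The Laurent expansion about u = 0 has no negative powers; equivalently lim_{z→2 + I} f(z) = 3 exists and is finite.
So the singularity is removable.

Final answer: removable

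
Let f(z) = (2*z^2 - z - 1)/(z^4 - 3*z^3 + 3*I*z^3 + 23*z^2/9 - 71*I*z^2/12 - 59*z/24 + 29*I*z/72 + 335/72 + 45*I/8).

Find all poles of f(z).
The singularities of f are the zeros of the denominator. Factoring,
  z^4 - 3*z^3 + 3*I*z^3 + 23*z^2/9 - 71*I*z^2/12 - 59*z/24 + 29*I*z/72 + 335/72 + 45*I/8 = (z + 2/3 - I/2)*(z - 3/2 - I/2)*(z - 3/2 + I)*(z - 2/3 + 3*I)
so the candidates are z = -2/3 + I/2, z = 3/2 + I/2, z = 3/2 - I, z = 2/3 - 3*I.

Check the numerator P(z) = 2*z^2 - z - 1 at each one:
  P(-2/3 + I/2) = 1/18 - 11*I/6 ≠ 0, so z = -2/3 + I/2 is a (simple) pole.
  P(3/2 + I/2) = 3/2 + 5*I/2 ≠ 0, so z = 3/2 + I/2 is a (simple) pole.
  P(3/2 - I) = -5*I ≠ 0, so z = 3/2 - I is a (simple) pole.
  P(2/3 - 3*I) = -169/9 - 5*I ≠ 0, so z = 2/3 - 3*I is a (simple) pole.

Poles of f: {-2/3 + I/2, 2/3 - 3*I, 3/2 - I, 3/2 + I/2}

Final answer: {-2/3 + I/2, 2/3 - 3*I, 3/2 - I, 3/2 + I/2}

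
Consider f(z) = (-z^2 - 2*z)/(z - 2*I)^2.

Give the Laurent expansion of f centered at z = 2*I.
Put w = z - (2*I), i.e. z = w + 2*I. The denominator is w^2, so it suffices to rewrite the numerator in powers of w.

P(z) = -z^2 - 2*z
P(w + 2*I) = 4 - 4*I + (-2 - 4*I)*w - w^2

Dividing each term by w^2:
  f = (4 - 4*I)/w^2 + (-2 - 4*I)/w - 1

Substituting back w = z - 2*I:
  f(z) = (4 - 4*I)/(z - 2*I)^2 + (-2 - 4*I)/(z - 2*I) - 1

The series is finite because the numerator is a polynomial; the negative powers form the principal part, and the coefficient of 1/(z - 2*I) gives Res(f, 2*I) = -2 - 4*I.

Final answer: (4 - 4*I)/(z - 2*I)^2 + (-2 - 4*I)/(z - 2*I) - 1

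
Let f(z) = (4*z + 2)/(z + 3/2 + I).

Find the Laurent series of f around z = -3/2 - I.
(-4 - 4*I)/(z + 3/2 + I) + 4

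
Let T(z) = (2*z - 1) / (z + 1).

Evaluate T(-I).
Substitute z = -I:
  numerator:   2*(-I) - 1 = -1 - 2*I
  denominator: (-I) + 1 = 1 - I
T(-I) = (-1 - 2*I)/(1 - I); multiplying numerator and denominator by the conjugate 1 + I gives (1 - 3*I)/2 = 1/2 - 3*I/2

Final answer: 1/2 - 3*I/2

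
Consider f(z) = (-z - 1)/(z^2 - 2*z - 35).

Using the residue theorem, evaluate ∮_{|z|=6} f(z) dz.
-2*I*pi/3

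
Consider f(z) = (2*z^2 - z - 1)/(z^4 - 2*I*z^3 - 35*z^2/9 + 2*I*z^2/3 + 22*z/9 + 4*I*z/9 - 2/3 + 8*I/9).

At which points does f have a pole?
{-2 + I, -I/3, 1 + I/3, 1 + I}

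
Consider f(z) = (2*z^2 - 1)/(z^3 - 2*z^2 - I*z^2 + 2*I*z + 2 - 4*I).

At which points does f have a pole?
The singularities of f are the zeros of the denominator. Factoring,
  z^3 - 2*z^2 - I*z^2 + 2*I*z + 2 - 4*I = (z - 2 - I)*(z + 1 - I)*(z - 1 + I)
so the candidates are z = 2 + I, z = -1 + I, z = 1 - I.

Check the numerator P(z) = 2*z^2 - 1 at each one:
  P(2 + I) = 5 + 8*I ≠ 0, so z = 2 + I is a (simple) pole.
  P(-1 + I) = -1 - 4*I ≠ 0, so z = -1 + I is a (simple) pole.
  P(1 - I) = -1 - 4*I ≠ 0, so z = 1 - I is a (simple) pole.

Poles of f: {-1 + I, 1 - I, 2 + I}

Final answer: {-1 + I, 1 - I, 2 + I}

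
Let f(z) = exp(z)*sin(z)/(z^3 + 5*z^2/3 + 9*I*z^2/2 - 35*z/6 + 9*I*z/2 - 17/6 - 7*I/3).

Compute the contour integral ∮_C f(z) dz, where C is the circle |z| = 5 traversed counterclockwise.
pi*(1296/325 - 72*I/325)*exp(-2/3 - 3*I/2)*sin(2/3 + 3*I/2) + pi*(6/25 - 42*I/25)*exp(-I)*sinh(1) + pi*(-30/13 + 6*I/13)*exp(-1 - 2*I)*sin(1 + 2*I)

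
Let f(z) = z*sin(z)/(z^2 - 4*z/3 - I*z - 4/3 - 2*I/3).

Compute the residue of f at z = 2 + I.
Write f(z) = P(z)/Q(z) with P(z) = z*sin(z) and Q(z) = z^2 - 4*z/3 - I*z - 4/3 - 2*I/3.
The denominator factors as Q(z) = (z + 2/3)*(z - 2 - I), so z = 2 + I is a simple zero of Q and P is analytic there; z = 2 + I is therefore a simple pole and
  Res(f, z₀) = P(z₀)/Q'(z₀).

Q'(z) = 2*z - 4/3 - I, so Q'(2 + I) = 8/3 + I.
P(2 + I) = (2 + I)*sin(2 + I).

Res(f, 2 + I) = ((2 + I)*sin(2 + I))/(8/3 + I) = (57/73 + 6*I/73)*sin(2 + I)

Final answer: (57/73 + 6*I/73)*sin(2 + I)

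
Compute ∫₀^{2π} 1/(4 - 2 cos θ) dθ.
sqrt(3)*pi/3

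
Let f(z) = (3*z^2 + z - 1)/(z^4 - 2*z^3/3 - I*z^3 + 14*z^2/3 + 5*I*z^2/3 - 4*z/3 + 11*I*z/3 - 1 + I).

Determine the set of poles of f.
{-1/3, -I, 3*I, 1 - I}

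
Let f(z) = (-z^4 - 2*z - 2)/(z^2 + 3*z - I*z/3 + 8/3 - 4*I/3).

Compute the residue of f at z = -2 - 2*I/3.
1333/153 + 1427*I/459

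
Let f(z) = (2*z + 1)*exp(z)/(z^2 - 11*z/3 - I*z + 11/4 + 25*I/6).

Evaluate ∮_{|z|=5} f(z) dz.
By the residue theorem, ∮_C f(z) dz = 2πi · (sum of the residues of f at the poles inside |z| = 5).

The denominator factors as (z - 3 + I/2)*(z - 2/3 - 3*I/2), so the singularities of f are simple poles at z = 3 - I/2, z = 2/3 + 3*I/2.
  |3 - I/2|² = 37/4 < 25 = 5², so this pole is inside the contour.
  |2/3 + 3*I/2|² = 97/36 < 25 = 5², so this pole is inside the contour.

With P(z) = (2*z + 1)*exp(z) and Q(z) = z^2 - 11*z/3 - I*z + 11/4 + 25*I/6, each pole is simple, so Res(f, z₀) = P(z₀)/Q'(z₀) with Q'(z) = 2*z - 11/3 - I.
  Res(f, 3 - I/2) = P(3 - I/2)/Q'(3 - I/2) = ((7 - I)*exp(3 - I/2))/(7/3 - 2*I) = (33/17 + 21*I/17)*exp(3 - I/2)
  Res(f, 2/3 + 3*I/2) = P(2/3 + 3*I/2)/Q'(2/3 + 3*I/2) = ((7/3 + 3*I)*exp(2/3 + 3*I/2))/(-7/3 + 2*I) = (1/17 - 21*I/17)*exp(2/3 + 3*I/2)

Sum of residues inside C: (1/17 - 21*I/17)*exp(2/3 + 3*I/2) + (33/17 + 21*I/17)*exp(3 - I/2)
∮_C f(z) dz = 2πi · ((1/17 - 21*I/17)*exp(2/3 + 3*I/2) + (33/17 + 21*I/17)*exp(3 - I/2)) = pi*(42/17 + 2*I/17)*exp(2/3 + 3*I/2) + pi*(-42/17 + 66*I/17)*exp(3 - I/2)

Final answer: pi*(42/17 + 2*I/17)*exp(2/3 + 3*I/2) + pi*(-42/17 + 66*I/17)*exp(3 - I/2)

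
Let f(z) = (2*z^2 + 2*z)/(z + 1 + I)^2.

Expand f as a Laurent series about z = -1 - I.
Put w = z - (-1 - I), i.e. z = w - 1 - I. The denominator is w^2, so it suffices to rewrite the numerator in powers of w.

P(z) = 2*z^2 + 2*z
P(w - 1 - I) = -2 + 2*I + (-2 - 4*I)*w + 2*w^2

Dividing each term by w^2:
  f = (-2 + 2*I)/w^2 + (-2 - 4*I)/w + 2

Substituting back w = z + 1 + I:
  f(z) = (-2 + 2*I)/(z + 1 + I)^2 + (-2 - 4*I)/(z + 1 + I) + 2

The series is finite because the numerator is a polynomial; the negative powers form the principal part, and the coefficient of 1/(z + 1 + I) gives Res(f, -1 - I) = -2 - 4*I.

Final answer: (-2 + 2*I)/(z + 1 + I)^2 + (-2 - 4*I)/(z + 1 + I) + 2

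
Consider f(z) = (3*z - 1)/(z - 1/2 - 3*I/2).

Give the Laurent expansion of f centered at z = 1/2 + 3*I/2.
(1/2 + 9*I/2)/(z - 1/2 - 3*I/2) + 3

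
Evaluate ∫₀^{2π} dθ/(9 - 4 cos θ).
2*sqrt(65)*pi/65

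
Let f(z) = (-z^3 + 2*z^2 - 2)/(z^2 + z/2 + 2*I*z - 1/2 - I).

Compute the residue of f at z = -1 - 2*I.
Write f(z) = P(z)/Q(z) with P(z) = -z^3 + 2*z^2 - 2 and Q(z) = z^2 + z/2 + 2*I*z - 1/2 - I.
The denominator factors as Q(z) = (z - 1/2)*(z + 1 + 2*I), so z = -1 - 2*I is a simple zero of Q and P is analytic there; z = -1 - 2*I is therefore a simple pole and
  Res(f, z₀) = P(z₀)/Q'(z₀).

Q'(z) = 2*z + 1/2 + 2*I, so Q'(-1 - 2*I) = -3/2 - 2*I.
P(-1 - 2*I) = -19 + 6*I.

Res(f, -1 - 2*I) = (-19 + 6*I)/(-3/2 - 2*I) = 66/25 - 188*I/25

Final answer: 66/25 - 188*I/25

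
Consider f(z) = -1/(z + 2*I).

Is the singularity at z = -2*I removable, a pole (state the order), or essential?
Write f(z) = g(z)/(z + 2*I) with g(z) = -1.
g is entire and g(-2*I) = -1 ≠ 0, so no factor of (z + 2*I) cancels: the Laurent expansion of f about z = -2*I starts at the power -1, i.e. lim_{z→z₀} (z - z₀) f(z) = -1 is finite and nonzero.
So z = -2*I is a pole of order 1.

Final answer: pole of order 1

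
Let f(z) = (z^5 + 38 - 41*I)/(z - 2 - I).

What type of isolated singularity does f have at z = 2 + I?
The numerator vanishes at z = 2 + I ((2 + I)^5 = -38 + 41*I), so it is divisible by z - 2 - I:
  z^5 + 38 - 41*I = (z - 2 - I)*(z^4 + 2*z^3 + I*z^3 + 3*z^2 + 4*I*z^2 + 2*z + 11*I*z - 7 + 24*I)
Hence for z ≠ 2 + I, f(z) = z^4 + 2*z^3 + I*z^3 + 3*z^2 + 4*I*z^2 + 2*z + 11*I*z - 7 + 24*I, a polynomial, and lim_{z→2 + I} f(z) = -35 + 120*I is finite.
So the singularity is removable.

Final answer: removable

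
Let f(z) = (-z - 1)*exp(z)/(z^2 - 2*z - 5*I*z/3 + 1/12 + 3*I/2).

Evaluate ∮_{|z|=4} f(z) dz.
By the residue theorem, ∮_C f(z) dz = 2πi · (sum of the residues of f at the poles inside |z| = 4).

The denominator factors as (z - 3/2 - I)*(z - 1/2 - 2*I/3), so the singularities of f are simple poles at z = 3/2 + I, z = 1/2 + 2*I/3.
  |3/2 + I|² = 13/4 < 16 = 4², so this pole is inside the contour.
  |1/2 + 2*I/3|² = 25/36 < 16 = 4², so this pole is inside the contour.

With P(z) = (-z - 1)*exp(z) and Q(z) = z^2 - 2*z - 5*I*z/3 + 1/12 + 3*I/2, each pole is simple, so Res(f, z₀) = P(z₀)/Q'(z₀) with Q'(z) = 2*z - 2 - 5*I/3.
  Res(f, 3/2 + I) = P(3/2 + I)/Q'(3/2 + I) = ((-5/2 - I)*exp(3/2 + I))/(1 + I/3) = (-51/20 - 3*I/20)*exp(3/2 + I)
  Res(f, 1/2 + 2*I/3) = P(1/2 + 2*I/3)/Q'(1/2 + 2*I/3) = ((-3/2 - 2*I/3)*exp(1/2 + 2*I/3))/(-1 - I/3) = (31/20 + 3*I/20)*exp(1/2 + 2*I/3)

Sum of residues inside C: (-51/20 - 3*I/20)*exp(3/2 + I) + (31/20 + 3*I/20)*exp(1/2 + 2*I/3)
∮_C f(z) dz = 2πi · ((-51/20 - 3*I/20)*exp(3/2 + I) + (31/20 + 3*I/20)*exp(1/2 + 2*I/3)) = pi*(3/10 - 51*I/10)*exp(3/2 + I) + pi*(-3/10 + 31*I/10)*exp(1/2 + 2*I/3)

Final answer: pi*(3/10 - 51*I/10)*exp(3/2 + I) + pi*(-3/10 + 31*I/10)*exp(1/2 + 2*I/3)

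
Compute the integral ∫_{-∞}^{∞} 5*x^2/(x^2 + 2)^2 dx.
5*sqrt(2)*pi/4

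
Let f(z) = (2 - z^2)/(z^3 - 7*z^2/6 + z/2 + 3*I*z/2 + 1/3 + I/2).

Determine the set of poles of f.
The singularities of f are the zeros of the denominator. Factoring,
  z^3 - 7*z^2/6 + z/2 + 3*I*z/2 + 1/3 + I/2 = (z + 1/3)*(z - I)*(z - 3/2 + I)
so the candidates are z = -1/3, z = I, z = 3/2 - I.

Check the numerator P(z) = 2 - z^2 at each one:
  P(-1/3) = 17/9 ≠ 0, so z = -1/3 is a (simple) pole.
  P(I) = 3 ≠ 0, so z = I is a (simple) pole.
  P(3/2 - I) = 3/4 + 3*I ≠ 0, so z = 3/2 - I is a (simple) pole.

Poles of f: {-1/3, I, 3/2 - I}

Final answer: {-1/3, I, 3/2 - I}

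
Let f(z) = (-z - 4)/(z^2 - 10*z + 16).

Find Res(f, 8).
Write f(z) = P(z)/Q(z) with P(z) = -z - 4 and Q(z) = z^2 - 10*z + 16.
The denominator factors as Q(z) = (z - 8)*(z - 2), so z = 8 is a simple zero of Q and P is analytic there; z = 8 is therefore a simple pole and
  Res(f, z₀) = P(z₀)/Q'(z₀).

Q'(z) = 2*z - 10, so Q'(8) = 6.
P(8) = -12.

Res(f, 8) = (-12)/(6) = -2

Final answer: -2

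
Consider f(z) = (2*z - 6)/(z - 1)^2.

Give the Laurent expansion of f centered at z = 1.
-4/(z - 1)^2 + 2/(z - 1)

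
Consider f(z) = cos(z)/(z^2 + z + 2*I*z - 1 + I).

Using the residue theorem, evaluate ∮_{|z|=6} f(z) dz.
-2*I*pi*cos(1 + I) + 2*I*pi*cosh(1)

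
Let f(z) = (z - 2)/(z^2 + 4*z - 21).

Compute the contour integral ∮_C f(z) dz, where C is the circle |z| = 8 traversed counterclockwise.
2*I*pi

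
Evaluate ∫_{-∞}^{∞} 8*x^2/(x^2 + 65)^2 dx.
Let f(z) = 8*z^2/(z^2 + 65)^2. The denominator has no real zeros and deg Q - deg P = 2 ≥ 2, so the integral of f over the upper semicircle |z| = R tends to 0 as R → ∞. Closing the contour in the upper half-plane,
  ∫_{-∞}^{∞} f(x) dx = 2πi · Σ Res(f, z_k)  over the poles with Im z_k > 0.

Zeros of the denominator: z^2 + 65 = 0 gives z = ±sqrt(65)*I.
Upper half-plane: z = sqrt(65)*I (a pole of order 2).

Write f(z) = g(z)/(z - sqrt(65)*I)^2 with g(z) = 8*z^2/(z + sqrt(65)*I)^2. For a double pole, Res(f, z₀) = g'(z₀):
  g'(z) = 16*sqrt(65)*I*z/(z + sqrt(65)*I)^3
  Res(f, sqrt(65)*I) = g'(sqrt(65)*I) = -2*sqrt(65)*I/65

∫_{-∞}^{∞} f(x) dx = 2πi · (-2*sqrt(65)*I/65) = 4*sqrt(65)*pi/65

Final answer: 4*sqrt(65)*pi/65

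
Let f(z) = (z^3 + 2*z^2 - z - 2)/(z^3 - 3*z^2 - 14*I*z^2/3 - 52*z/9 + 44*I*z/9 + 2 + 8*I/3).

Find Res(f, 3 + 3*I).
Write f(z) = P(z)/Q(z) with P(z) = z^3 + 2*z^2 - z - 2 and Q(z) = z^3 - 3*z^2 - 14*I*z^2/3 - 52*z/9 + 44*I*z/9 + 2 + 8*I/3.
The denominator factors as Q(z) = (z - 1/3 - I)*(z + 1/3 - 2*I/3)*(z - 3 - 3*I), so z = 3 + 3*I is a simple zero of Q and P is analytic there; z = 3 + 3*I is therefore a simple pole and
  Res(f, z₀) = P(z₀)/Q'(z₀).

Q'(z) = 3*z^2 - 6*z - 28*I*z/3 - 52/9 + 44*I/9, so Q'(3 + 3*I) = 38/9 + 116*I/9.
P(3 + 3*I) = -59 + 87*I.

Res(f, 3 + 3*I) = (-59 + 87*I)/(38/9 + 116*I/9) = 1413/298 + 1827*I/298

Final answer: 1413/298 + 1827*I/298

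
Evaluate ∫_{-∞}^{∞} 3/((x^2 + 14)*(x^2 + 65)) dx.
pi*(-14*sqrt(65) + 65*sqrt(14))/15470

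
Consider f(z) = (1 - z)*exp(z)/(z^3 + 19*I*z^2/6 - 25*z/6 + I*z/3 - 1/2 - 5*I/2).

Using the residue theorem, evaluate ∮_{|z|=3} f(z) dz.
By the residue theorem, ∮_C f(z) dz = 2πi · (sum of the residues of f at the poles inside |z| = 3).

The denominator factors as (z + 3*I/2)*(z + 1 + 2*I/3)*(z - 1 + I), so the singularities of f are simple poles at z = -3*I/2, z = -1 - 2*I/3, z = 1 - I.
  |-3*I/2|² = 9/4 < 9 = 3², so this pole is inside the contour.
  |-1 - 2*I/3|² = 13/9 < 9 = 3², so this pole is inside the contour.
  |1 - I|² = 2 < 9 = 3², so this pole is inside the contour.

With P(z) = (1 - z)*exp(z) and Q(z) = z^3 + 19*I*z^2/6 - 25*z/6 + I*z/3 - 1/2 - 5*I/2, each pole is simple, so Res(f, z₀) = P(z₀)/Q'(z₀) with Q'(z) = 3*z^2 + 19*I*z/3 - 25/6 + I/3.
  Res(f, -3*I/2) = P(-3*I/2)/Q'(-3*I/2) = ((1 + 3*I/2)*exp(-3*I/2))/(-17/12 + I/3) = (-132/305 - 354*I/305)*exp(-3*I/2)
  Res(f, -1 - 2*I/3) = P(-1 - 2*I/3)/Q'(-1 - 2*I/3) = ((2 + 2*I/3)*exp(-1 - 2*I/3))/(31/18 - 2*I) = (684/2257 + 1668*I/2257)*exp(-1 - 2*I/3)
  Res(f, 1 - I) = P(1 - I)/Q'(1 - I) = (I*exp(1 - I))/(13/6 + 2*I/3) = (24/185 + 78*I/185)*exp(1 - I)

Sum of residues inside C: (684/2257 + 1668*I/2257)*exp(-1 - 2*I/3) + (24/185 + 78*I/185)*exp(1 - I) + (-132/305 - 354*I/305)*exp(-3*I/2)
∮_C f(z) dz = 2πi · ((684/2257 + 1668*I/2257)*exp(-1 - 2*I/3) + (24/185 + 78*I/185)*exp(1 - I) + (-132/305 - 354*I/305)*exp(-3*I/2)) = pi*(708/305 - 264*I/305)*exp(-3*I/2) + pi*(-3336/2257 + 1368*I/2257)*exp(-1 - 2*I/3) + pi*(-156/185 + 48*I/185)*exp(1 - I)

Final answer: pi*(708/305 - 264*I/305)*exp(-3*I/2) + pi*(-3336/2257 + 1368*I/2257)*exp(-1 - 2*I/3) + pi*(-156/185 + 48*I/185)*exp(1 - I)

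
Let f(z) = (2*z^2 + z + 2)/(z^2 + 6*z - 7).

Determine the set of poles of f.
The singularities of f are the zeros of the denominator. Factoring,
  z^2 + 6*z - 7 = (z - 1)*(z + 7)
so the candidates are z = 1, z = -7.

Check the numerator P(z) = 2*z^2 + z + 2 at each one:
  P(1) = 5 ≠ 0, so z = 1 is a (simple) pole.
  P(-7) = 93 ≠ 0, so z = -7 is a (simple) pole.

Poles of f: {-7, 1}

Final answer: {-7, 1}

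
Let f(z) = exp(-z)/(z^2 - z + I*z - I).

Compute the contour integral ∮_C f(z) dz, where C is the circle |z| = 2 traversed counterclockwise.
By the residue theorem, ∮_C f(z) dz = 2πi · (sum of the residues of f at the poles inside |z| = 2).

The denominator factors as (z - 1)*(z + I), so the singularities of f are simple poles at z = 1, z = -I.
  |1|² = 1 < 4 = 2², so this pole is inside the contour.
  |-I|² = 1 < 4 = 2², so this pole is inside the contour.

With P(z) = exp(-z) and Q(z) = z^2 - z + I*z - I, each pole is simple, so Res(f, z₀) = P(z₀)/Q'(z₀) with Q'(z) = 2*z - 1 + I.
  Res(f, 1) = P(1)/Q'(1) = (exp(-1))/(1 + I) = (1/2 - I/2)*exp(-1)
  Res(f, -I) = P(-I)/Q'(-I) = (exp(I))/(-1 - I) = (-1/2 + I/2)*exp(I)

Sum of residues inside C: (1/2 - I/2)*exp(-1) + (-1/2 + I/2)*exp(I)
∮_C f(z) dz = 2πi · ((1/2 - I/2)*exp(-1) + (-1/2 + I/2)*exp(I)) = pi*(-1 - I)*exp(I) + pi*(1 + I)*exp(-1)

Final answer: pi*(-1 - I)*exp(I) + pi*(1 + I)*exp(-1)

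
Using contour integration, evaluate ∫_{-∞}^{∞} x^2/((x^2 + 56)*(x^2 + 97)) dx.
Let f(z) = z^2/((z^2 + 56)*(z^2 + 97)). The denominator has no real zeros and deg Q - deg P = 2 ≥ 2, so the integral of f over the upper semicircle |z| = R tends to 0 as R → ∞. Closing the contour in the upper half-plane,
  ∫_{-∞}^{∞} f(x) dx = 2πi · Σ Res(f, z_k)  over the poles with Im z_k > 0.

Zeros of the denominator: z^2 + 56 = 0 gives z = ±2*sqrt(14)*I; z^2 + 97 = 0 gives z = ±sqrt(97)*I.
Upper half-plane: z = 2*sqrt(14)*I, z = sqrt(97)*I (simple).

Each pole is a simple zero of Q(z) = z^4 + 153*z^2 + 5432, so Res(f, z₀) = P(z₀)/Q'(z₀) with P(z) = z^2, Q'(z) = 4*z^3 + 306*z:
  Res(f, 2*sqrt(14)*I) = (-56)/(164*sqrt(14)*I) = sqrt(14)*I/41
  Res(f, sqrt(97)*I) = (-97)/(-82*sqrt(97)*I) = -sqrt(97)*I/82

Sum of residues: I*(-sqrt(97) + 2*sqrt(14))/82
∫_{-∞}^{∞} f(x) dx = 2πi · (I*(-sqrt(97) + 2*sqrt(14))/82) = pi*(-2*sqrt(14) + sqrt(97))/41

Final answer: pi*(-2*sqrt(14) + sqrt(97))/41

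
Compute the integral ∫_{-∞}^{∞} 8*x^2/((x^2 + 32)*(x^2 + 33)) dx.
Let f(z) = 8*z^2/((z^2 + 32)*(z^2 + 33)). The denominator has no real zeros and deg Q - deg P = 2 ≥ 2, so the integral of f over the upper semicircle |z| = R tends to 0 as R → ∞. Closing the contour in the upper half-plane,
  ∫_{-∞}^{∞} f(x) dx = 2πi · Σ Res(f, z_k)  over the poles with Im z_k > 0.

Zeros of the denominator: z^2 + 33 = 0 gives z = ±sqrt(33)*I; z^2 + 32 = 0 gives z = ±4*sqrt(2)*I.
Upper half-plane: z = 4*sqrt(2)*I, z = sqrt(33)*I (simple).

Each pole is a simple zero of Q(z) = z^4 + 65*z^2 + 1056, so Res(f, z₀) = P(z₀)/Q'(z₀) with P(z) = 8*z^2, Q'(z) = 4*z^3 + 130*z:
  Res(f, 4*sqrt(2)*I) = (-256)/(8*sqrt(2)*I) = 16*sqrt(2)*I
  Res(f, sqrt(33)*I) = (-264)/(-2*sqrt(33)*I) = -4*sqrt(33)*I

Sum of residues: 4*I*(-sqrt(33) + 4*sqrt(2))
∫_{-∞}^{∞} f(x) dx = 2πi · (4*I*(-sqrt(33) + 4*sqrt(2))) = 8*pi*(-4*sqrt(2) + sqrt(33))

Final answer: 8*pi*(-4*sqrt(2) + sqrt(33))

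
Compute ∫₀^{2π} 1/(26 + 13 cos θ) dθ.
Let J = ∫₀^{2π} dθ/(26 + 13 cos θ).
Put z = e^{iθ}: then cos θ = (z + 1/z)/2, dθ = dz/(iz), and z runs once counterclockwise around |z| = 1:
  J = ∮_{|z|=1} 1/(26 + 13*(z + 1/z)/2) · dz/(iz) = (2/i) ∮_{|z|=1} dz/(13*z^2 + 52*z + 13).
The roots of 13*z^2 + 52*z + 13 are z = (-26 ± sqrt(26^2 - 13^2))/13, with sqrt(507) = 13*sqrt(3); their product is 1, so only z₊ = -2 + sqrt(3) lies inside the unit circle (z₋ = -2 - sqrt(3) lies outside).
z₊ is a simple zero of q(z) = 13*z^2 + 52*z + 13, so Res(1/q, z₊) = 1/q'(z₊) with q'(z) = 26*z + 52; and q'(z₊) = 13*(z₊ - z₋) = 26*sqrt(3).
Therefore J = (2/i) · 2πi · 1/(26*sqrt(3)) = 2*pi/(13*sqrt(3)) = 2*sqrt(3)*pi/39

Final answer: 2*sqrt(3)*pi/39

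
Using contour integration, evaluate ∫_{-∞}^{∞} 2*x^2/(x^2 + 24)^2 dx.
sqrt(6)*pi/12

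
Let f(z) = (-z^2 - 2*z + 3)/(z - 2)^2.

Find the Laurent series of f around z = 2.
Put w = z - (2), i.e. z = w + 2. The denominator is w^2, so it suffices to rewrite the numerator in powers of w.

P(z) = -z^2 - 2*z + 3
P(w + 2) = -5 - 6*w - w^2

Dividing each term by w^2:
  f = -5/w^2 - 6/w - 1

Substituting back w = z - 2:
  f(z) = -5/(z - 2)^2 - 6/(z - 2) - 1

The series is finite because the numerator is a polynomial; the negative powers form the principal part, and the coefficient of 1/(z - 2) gives Res(f, 2) = -6.

Final answer: -5/(z - 2)^2 - 6/(z - 2) - 1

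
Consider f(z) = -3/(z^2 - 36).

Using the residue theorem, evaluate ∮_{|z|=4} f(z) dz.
By the residue theorem, ∮_C f(z) dz = 2πi · (sum of the residues of f at the poles inside |z| = 4).

The denominator factors as (z - 6)*(z + 6), so the singularities of f are simple poles at z = 6, z = -6.
  |6|² = 36 > 16 = 4², so this pole is outside the contour.
  |-6|² = 36 > 16 = 4², so this pole is outside the contour.

No pole lies inside the contour, so f is analytic on and inside C and the integral is 0 (Cauchy's theorem).

Final answer: 0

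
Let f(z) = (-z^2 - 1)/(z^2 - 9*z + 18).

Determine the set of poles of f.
The singularities of f are the zeros of the denominator. Factoring,
  z^2 - 9*z + 18 = (z - 3)*(z - 6)
so the candidates are z = 3, z = 6.

Check the numerator P(z) = -z^2 - 1 at each one:
  P(3) = -10 ≠ 0, so z = 3 is a (simple) pole.
  P(6) = -37 ≠ 0, so z = 6 is a (simple) pole.

Poles of f: {3, 6}

Final answer: {3, 6}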